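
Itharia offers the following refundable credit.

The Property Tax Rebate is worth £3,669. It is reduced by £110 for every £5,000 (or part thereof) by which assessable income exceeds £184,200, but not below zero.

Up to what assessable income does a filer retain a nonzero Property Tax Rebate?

£349,200

After 33 increments the reduction is 33 × £110 = £3,630, leaving £39; one more increment wipes it out. Increment 33 ends at excess 33 × £5,000 = £165,000, so the highest qualifying income is £184,200 + £165,000 = £349,200.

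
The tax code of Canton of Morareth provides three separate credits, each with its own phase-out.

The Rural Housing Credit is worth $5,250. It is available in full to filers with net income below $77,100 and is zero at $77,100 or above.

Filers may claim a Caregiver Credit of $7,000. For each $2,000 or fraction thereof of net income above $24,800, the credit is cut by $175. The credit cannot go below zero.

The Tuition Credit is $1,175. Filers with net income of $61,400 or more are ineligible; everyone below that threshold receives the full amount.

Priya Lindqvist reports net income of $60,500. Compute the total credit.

Rural Housing Credit: $60,500 is below the $77,100 cutoff, so the full $5,250 applies.
Caregiver Credit: income exceeds $24,800 by $35,700, which is 18 full-or-partial $2,000 increments; reduction = 18 × $175 = $3,150, leaving $3,850.
Tuition Credit: $60,500 is below the $61,400 cutoff, so the full $1,175 applies.
Total: $5,250 + $3,850 + $1,175 = $10,275.

$10,275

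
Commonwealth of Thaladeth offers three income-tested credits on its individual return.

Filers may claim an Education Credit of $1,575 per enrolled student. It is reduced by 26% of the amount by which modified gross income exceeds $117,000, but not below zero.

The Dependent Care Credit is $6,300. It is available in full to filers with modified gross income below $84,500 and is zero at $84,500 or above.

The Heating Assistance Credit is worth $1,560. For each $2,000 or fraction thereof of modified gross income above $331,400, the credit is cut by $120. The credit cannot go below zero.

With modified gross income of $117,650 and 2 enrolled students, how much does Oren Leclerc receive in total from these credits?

$4,541

Education Credit: base = 2 × $1,575 = $3,150. 26% of the $650 excess over $117,000 is $169; credit = $3,150 − $169 = $2,981.
Dependent Care Credit: $117,650 meets or exceeds the $84,500 cutoff, so the credit is $0.
Heating Assistance Credit: $117,650 is at or below the $331,400 threshold, so the full $1,560 applies.
Total: $2,981 + $0 + $1,560 = $4,541.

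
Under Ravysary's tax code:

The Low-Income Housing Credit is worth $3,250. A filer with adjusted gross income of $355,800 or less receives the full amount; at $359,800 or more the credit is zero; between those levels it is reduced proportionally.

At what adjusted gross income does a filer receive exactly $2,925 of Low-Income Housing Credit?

$2,925 is 2,925/3,250 of the full $3,250, so 325/3,250 of the $4,000 range has been used: income = $355,800 + $4,000 × 325/3,250 = $356,200.

$356,200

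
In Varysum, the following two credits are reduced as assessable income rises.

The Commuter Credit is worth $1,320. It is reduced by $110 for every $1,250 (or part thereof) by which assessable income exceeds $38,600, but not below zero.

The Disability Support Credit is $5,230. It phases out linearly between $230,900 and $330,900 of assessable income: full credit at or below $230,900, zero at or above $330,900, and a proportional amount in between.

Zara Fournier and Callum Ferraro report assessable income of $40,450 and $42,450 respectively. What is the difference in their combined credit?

Zara ($40,450): Commuter Credit: income exceeds $38,600 by $1,850, which is 2 full-or-partial $1,250 increments; reduction = 2 × $110 = $220, leaving $1,100. Disability Support Credit: $40,450 is at or below the $230,900 threshold, so the full $5,230 applies. total $1,100 + $5,230 = $6,330
Callum ($42,450): Commuter Credit: income exceeds $38,600 by $3,850, which is 4 full-or-partial $1,250 increments; reduction = 4 × $110 = $440, leaving $880. Disability Support Credit: $42,450 is at or below the $230,900 threshold, so the full $5,230 applies. total $880 + $5,230 = $6,110
Difference: |$6,330 − $6,110| = $220.

$220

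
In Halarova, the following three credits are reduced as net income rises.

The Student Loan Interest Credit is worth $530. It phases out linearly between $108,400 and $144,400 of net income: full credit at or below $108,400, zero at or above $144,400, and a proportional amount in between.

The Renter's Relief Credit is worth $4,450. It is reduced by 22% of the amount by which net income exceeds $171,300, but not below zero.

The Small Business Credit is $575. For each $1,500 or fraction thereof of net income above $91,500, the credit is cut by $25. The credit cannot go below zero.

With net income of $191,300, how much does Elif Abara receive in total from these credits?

$50

Student Loan Interest Credit: $191,300 is at or above $144,400, so the credit is $0.
Renter's Relief Credit: 22% of the $20,000 excess over $171,300 is $4,400; credit = $4,450 − $4,400 = $50.
Small Business Credit: income exceeds $91,500 by $99,800 → 67 increments × $25 = $1,675 ≥ base, so the credit is $0.
Total: $0 + $50 + $0 = $50.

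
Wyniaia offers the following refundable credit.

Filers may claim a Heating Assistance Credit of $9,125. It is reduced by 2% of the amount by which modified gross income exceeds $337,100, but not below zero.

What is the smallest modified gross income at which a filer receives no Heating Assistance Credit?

$793,350

The credit falls by 2% of each dollar above $337,100, so it reaches zero when the excess is $9,125 / 2% = $456,250: income = $337,100 + $456,250 = $793,350.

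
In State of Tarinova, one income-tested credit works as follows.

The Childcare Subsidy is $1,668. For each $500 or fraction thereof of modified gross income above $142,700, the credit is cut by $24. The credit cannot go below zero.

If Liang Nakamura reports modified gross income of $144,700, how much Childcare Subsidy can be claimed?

$1,572

Childcare Subsidy: income exceeds $142,700 by $2,000, which is 4 full-or-partial $500 increments; reduction = 4 × $24 = $96, leaving $1,572.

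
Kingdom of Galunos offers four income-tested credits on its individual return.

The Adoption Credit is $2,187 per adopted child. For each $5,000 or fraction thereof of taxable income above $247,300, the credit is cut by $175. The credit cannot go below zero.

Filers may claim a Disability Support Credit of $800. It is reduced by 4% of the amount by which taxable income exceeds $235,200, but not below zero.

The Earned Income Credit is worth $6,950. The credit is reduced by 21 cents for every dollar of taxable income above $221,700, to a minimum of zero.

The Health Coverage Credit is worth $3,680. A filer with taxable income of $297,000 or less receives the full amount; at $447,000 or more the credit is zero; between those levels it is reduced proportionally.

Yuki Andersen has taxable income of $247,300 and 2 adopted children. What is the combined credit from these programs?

$9,944

Adoption Credit: base = 2 × $2,187 = $4,374. $247,300 is at or below the $247,300 threshold, so the full $4,374 applies.
Disability Support Credit: 4% of the $12,100 excess over $235,200 is $484; credit = $800 − $484 = $316.
Earned Income Credit: 21% of the $25,600 excess over $221,700 is $5,376; credit = $6,950 − $5,376 = $1,574.
Health Coverage Credit: $247,300 is at or below the $297,000 threshold, so the full $3,680 applies.
Total: $4,374 + $316 + $1,574 + $3,680 = $9,944.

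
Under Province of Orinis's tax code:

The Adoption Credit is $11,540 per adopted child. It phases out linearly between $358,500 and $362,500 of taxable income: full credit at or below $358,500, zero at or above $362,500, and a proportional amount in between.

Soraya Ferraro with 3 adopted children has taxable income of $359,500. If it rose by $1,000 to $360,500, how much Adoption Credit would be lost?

$8,655

At $359,500 — base = 3 × $11,540 = $34,620. $359,500 is $1,000 into a $4,000 phase-out range, leaving 3,000/4,000 of the credit: $34,620 × 3,000/4,000 = $25,965.
At $360,500 — base = 3 × $11,540 = $34,620. $360,500 is $2,000 into a $4,000 phase-out range, leaving 2,000/4,000 of the credit: $34,620 × 2,000/4,000 = $17,310.
Lost: $25,965 − $17,310 = $8,655.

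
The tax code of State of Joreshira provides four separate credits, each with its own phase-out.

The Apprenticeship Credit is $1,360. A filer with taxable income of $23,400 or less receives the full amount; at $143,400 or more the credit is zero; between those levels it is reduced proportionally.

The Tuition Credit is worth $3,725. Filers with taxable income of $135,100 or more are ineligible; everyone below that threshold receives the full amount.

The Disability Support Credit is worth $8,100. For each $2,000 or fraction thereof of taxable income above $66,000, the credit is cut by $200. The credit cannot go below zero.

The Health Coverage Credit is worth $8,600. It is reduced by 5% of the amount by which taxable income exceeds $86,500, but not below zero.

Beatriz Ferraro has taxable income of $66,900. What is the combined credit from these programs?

Apprenticeship Credit: $66,900 is $43,500 into a $120,000 phase-out range, leaving 76,500/120,000 of the credit: $1,360 × 76,500/120,000 = $867.
Tuition Credit: $66,900 is below the $135,100 cutoff, so the full $3,725 applies.
Disability Support Credit: income exceeds $66,000 by $900, which is 1 full-or-partial $2,000 increment; reduction = 1 × $200 = $200, leaving $7,900.
Health Coverage Credit: $66,900 is at or below the $86,500 threshold, so the full $8,600 applies.
Total: $867 + $3,725 + $7,900 + $8,600 = $21,092.

$21,092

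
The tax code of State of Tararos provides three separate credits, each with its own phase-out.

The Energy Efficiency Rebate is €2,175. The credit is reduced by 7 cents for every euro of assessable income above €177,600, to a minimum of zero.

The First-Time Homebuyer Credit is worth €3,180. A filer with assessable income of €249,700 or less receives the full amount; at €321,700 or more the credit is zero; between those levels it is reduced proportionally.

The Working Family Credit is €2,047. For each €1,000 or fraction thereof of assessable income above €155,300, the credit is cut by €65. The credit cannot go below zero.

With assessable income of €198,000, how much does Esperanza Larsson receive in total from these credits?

Energy Efficiency Rebate: 7% of the €20,400 excess over €177,600 is €1,428; credit = €2,175 − €1,428 = €747.
First-Time Homebuyer Credit: €198,000 is at or below the €249,700 threshold, so the full €3,180 applies.
Working Family Credit: income exceeds €155,300 by €42,700 → 43 increments × €65 = €2,795 ≥ base, so the credit is €0.
Total: €747 + €3,180 + €0 = €3,927.

€3,927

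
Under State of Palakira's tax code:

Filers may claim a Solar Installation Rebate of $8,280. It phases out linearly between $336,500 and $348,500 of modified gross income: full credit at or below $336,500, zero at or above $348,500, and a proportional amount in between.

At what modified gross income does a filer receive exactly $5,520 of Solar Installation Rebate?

$5,520 is 5,520/8,280 of the full $8,280, so 2,760/8,280 of the $12,000 range has been used: income = $336,500 + $12,000 × 2,760/8,280 = $340,500.

$340,500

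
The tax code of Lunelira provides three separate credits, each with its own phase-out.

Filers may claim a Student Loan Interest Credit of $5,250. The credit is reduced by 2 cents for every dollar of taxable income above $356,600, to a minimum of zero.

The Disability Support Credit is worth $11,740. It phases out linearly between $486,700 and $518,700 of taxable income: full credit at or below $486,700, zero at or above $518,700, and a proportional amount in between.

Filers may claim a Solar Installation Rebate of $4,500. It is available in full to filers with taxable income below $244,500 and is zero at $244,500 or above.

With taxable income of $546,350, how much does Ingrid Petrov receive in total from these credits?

Student Loan Interest Credit: 2% of the $189,750 excess over $356,600 is $3,795; credit = $5,250 − $3,795 = $1,455.
Disability Support Credit: $546,350 is at or above $518,700, so the credit is $0.
Solar Installation Rebate: $546,350 meets or exceeds the $244,500 cutoff, so the credit is $0.
Total: $1,455 + $0 + $0 = $1,455.

$1,455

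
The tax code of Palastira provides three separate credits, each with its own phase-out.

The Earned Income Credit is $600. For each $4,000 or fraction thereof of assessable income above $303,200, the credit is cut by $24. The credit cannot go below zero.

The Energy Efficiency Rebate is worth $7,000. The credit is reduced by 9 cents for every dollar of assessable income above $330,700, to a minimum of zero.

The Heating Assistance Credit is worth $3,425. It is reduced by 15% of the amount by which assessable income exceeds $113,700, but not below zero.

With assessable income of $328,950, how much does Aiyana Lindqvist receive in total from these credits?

$7,432

Earned Income Credit: income exceeds $303,200 by $25,750, which is 7 full-or-partial $4,000 increments; reduction = 7 × $24 = $168, leaving $432.
Energy Efficiency Rebate: $328,950 is at or below the $330,700 threshold, so the full $7,000 applies.
Heating Assistance Credit: 15% of the $215,250 excess over $113,700 is $32,287.50 ≥ base, so the credit is $0.
Total: $432 + $7,000 + $0 = $7,432.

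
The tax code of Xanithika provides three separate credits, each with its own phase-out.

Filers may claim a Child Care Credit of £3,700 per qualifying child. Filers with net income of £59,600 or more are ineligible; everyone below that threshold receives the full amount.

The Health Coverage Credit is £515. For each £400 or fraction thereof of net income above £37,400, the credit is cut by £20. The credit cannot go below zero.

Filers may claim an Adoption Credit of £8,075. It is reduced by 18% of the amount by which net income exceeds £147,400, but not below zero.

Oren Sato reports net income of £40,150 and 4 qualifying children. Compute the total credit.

Child Care Credit: base = 4 × £3,700 = £14,800. £40,150 is below the £59,600 cutoff, so the full £14,800 applies.
Health Coverage Credit: income exceeds £37,400 by £2,750, which is 7 full-or-partial £400 increments; reduction = 7 × £20 = £140, leaving £375.
Adoption Credit: £40,150 is at or below the £147,400 threshold, so the full £8,075 applies.
Total: £14,800 + £375 + £8,075 = £23,250.

£23,250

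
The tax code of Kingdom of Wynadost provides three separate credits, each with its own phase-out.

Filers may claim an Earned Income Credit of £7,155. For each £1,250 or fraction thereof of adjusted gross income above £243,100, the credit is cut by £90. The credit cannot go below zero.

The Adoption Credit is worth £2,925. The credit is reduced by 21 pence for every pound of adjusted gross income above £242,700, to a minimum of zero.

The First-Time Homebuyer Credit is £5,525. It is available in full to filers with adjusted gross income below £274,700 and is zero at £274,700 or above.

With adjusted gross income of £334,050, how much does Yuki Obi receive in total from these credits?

£585

Earned Income Credit: income exceeds £243,100 by £90,950, which is 73 full-or-partial £1,250 increments; reduction = 73 × £90 = £6,570, leaving £585.
Adoption Credit: 21% of the £91,350 excess over £242,700 is £19,183.50 ≥ base, so the credit is £0.
First-Time Homebuyer Credit: £334,050 meets or exceeds the £274,700 cutoff, so the credit is £0.
Total: £585 + £0 + £0 = £585.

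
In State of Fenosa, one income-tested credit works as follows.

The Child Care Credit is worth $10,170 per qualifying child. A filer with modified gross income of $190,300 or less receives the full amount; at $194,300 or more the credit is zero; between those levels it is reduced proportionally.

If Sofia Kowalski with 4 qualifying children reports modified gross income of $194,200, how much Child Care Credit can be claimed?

$1,017

Child Care Credit: base = 4 × $10,170 = $40,680. $194,200 is $3,900 into a $4,000 phase-out range, leaving 100/4,000 of the credit: $40,680 × 100/4,000 = $1,017.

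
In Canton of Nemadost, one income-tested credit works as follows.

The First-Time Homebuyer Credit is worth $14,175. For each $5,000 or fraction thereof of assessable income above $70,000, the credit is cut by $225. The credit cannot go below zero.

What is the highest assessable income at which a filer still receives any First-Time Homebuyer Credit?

$380,000

After 62 increments the reduction is 62 × $225 = $13,950, leaving $225; one more increment wipes it out. Increment 62 ends at excess 62 × $5,000 = $310,000, so the highest qualifying income is $70,000 + $310,000 = $380,000.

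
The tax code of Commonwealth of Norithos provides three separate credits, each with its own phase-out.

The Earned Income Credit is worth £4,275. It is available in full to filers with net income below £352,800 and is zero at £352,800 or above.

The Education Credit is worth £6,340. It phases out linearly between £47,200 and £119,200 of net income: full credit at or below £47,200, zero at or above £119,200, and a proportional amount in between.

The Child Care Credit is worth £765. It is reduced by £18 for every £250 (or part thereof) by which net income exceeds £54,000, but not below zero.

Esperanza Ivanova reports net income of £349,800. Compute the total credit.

£4,275

Earned Income Credit: £349,800 is below the £352,800 cutoff, so the full £4,275 applies.
Education Credit: £349,800 is at or above £119,200, so the credit is £0.
Child Care Credit: income exceeds £54,000 by £295,800 → 1184 increments × £18 = £21,312 ≥ base, so the credit is £0.
Total: £4,275 + £0 + £0 = £4,275.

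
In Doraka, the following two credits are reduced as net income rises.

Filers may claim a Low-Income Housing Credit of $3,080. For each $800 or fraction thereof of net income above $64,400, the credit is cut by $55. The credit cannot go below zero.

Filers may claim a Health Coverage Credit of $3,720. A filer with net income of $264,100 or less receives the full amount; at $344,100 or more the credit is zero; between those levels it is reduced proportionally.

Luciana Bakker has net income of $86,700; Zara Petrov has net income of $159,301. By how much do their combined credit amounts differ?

$1,540

Luciana ($86,700): Low-Income Housing Credit: income exceeds $64,400 by $22,300, which is 28 full-or-partial $800 increments; reduction = 28 × $55 = $1,540, leaving $1,540. Health Coverage Credit: $86,700 is at or below the $264,100 threshold, so the full $3,720 applies. total $1,540 + $3,720 = $5,260
Zara ($159,301): Low-Income Housing Credit: income exceeds $64,400 by $94,901 → 119 increments × $55 = $6,545 ≥ base, so the credit is $0. Health Coverage Credit: $159,301 is at or below the $264,100 threshold, so the full $3,720 applies. total $0 + $3,720 = $3,720
Difference: |$5,260 − $3,720| = $1,540.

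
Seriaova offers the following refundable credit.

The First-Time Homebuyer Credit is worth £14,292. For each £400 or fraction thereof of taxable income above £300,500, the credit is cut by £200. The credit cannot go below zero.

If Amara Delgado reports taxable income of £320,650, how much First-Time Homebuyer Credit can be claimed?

£4,092

First-Time Homebuyer Credit: income exceeds £300,500 by £20,150, which is 51 full-or-partial £400 increments; reduction = 51 × £200 = £10,200, leaving £4,092.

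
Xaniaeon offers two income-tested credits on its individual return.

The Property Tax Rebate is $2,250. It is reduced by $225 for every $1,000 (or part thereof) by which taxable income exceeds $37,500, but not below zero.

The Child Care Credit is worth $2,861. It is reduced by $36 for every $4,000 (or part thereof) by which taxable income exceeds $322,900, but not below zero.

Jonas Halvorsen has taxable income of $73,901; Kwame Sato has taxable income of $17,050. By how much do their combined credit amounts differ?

$2,250

Jonas ($73,901): Property Tax Rebate: income exceeds $37,500 by $36,401 → 37 increments × $225 = $8,325 ≥ base, so the credit is $0. Child Care Credit: $73,901 is at or below the $322,900 threshold, so the full $2,861 applies. total $0 + $2,861 = $2,861
Kwame ($17,050): Property Tax Rebate: $17,050 is at or below the $37,500 threshold, so the full $2,250 applies. Child Care Credit: $17,050 is at or below the $322,900 threshold, so the full $2,861 applies. total $2,250 + $2,861 = $5,111
Difference: |$2,861 − $5,111| = $2,250.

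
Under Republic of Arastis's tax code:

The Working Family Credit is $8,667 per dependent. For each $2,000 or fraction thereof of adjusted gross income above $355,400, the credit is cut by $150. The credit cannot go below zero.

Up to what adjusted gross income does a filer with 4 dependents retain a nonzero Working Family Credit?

$817,400

Full credit = 4 × $8,667 = $34,668.
After 231 increments the reduction is 231 × $150 = $34,650, leaving $18; one more increment wipes it out. Increment 231 ends at excess 231 × $2,000 = $462,000, so the highest qualifying income is $355,400 + $462,000 = $817,400.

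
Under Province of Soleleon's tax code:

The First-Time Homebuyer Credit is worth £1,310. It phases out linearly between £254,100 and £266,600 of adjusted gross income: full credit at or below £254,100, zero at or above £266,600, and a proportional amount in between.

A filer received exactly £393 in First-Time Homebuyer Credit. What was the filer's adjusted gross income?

£393 is 393/1,310 of the full £1,310, so 917/1,310 of the £12,500 range has been used: income = £254,100 + £12,500 × 917/1,310 = £262,850.

£262,850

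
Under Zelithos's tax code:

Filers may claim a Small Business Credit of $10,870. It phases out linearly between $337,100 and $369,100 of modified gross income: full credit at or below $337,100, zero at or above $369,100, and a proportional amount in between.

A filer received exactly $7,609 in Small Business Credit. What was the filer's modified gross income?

$7,609 is 7,609/10,870 of the full $10,870, so 3,261/10,870 of the $32,000 range has been used: income = $337,100 + $32,000 × 3,261/10,870 = $346,700.

$346,700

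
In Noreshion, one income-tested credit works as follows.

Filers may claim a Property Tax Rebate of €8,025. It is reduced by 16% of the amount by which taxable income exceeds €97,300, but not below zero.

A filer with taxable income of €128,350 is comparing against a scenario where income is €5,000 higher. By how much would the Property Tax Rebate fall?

At €128,350 — 16% of the €31,050 excess over €97,300 is €4,968; credit = €8,025 − €4,968 = €3,057.
At €133,350 — 16% of the €36,050 excess over €97,300 is €5,768; credit = €8,025 − €5,768 = €2,257.
Lost: €3,057 − €2,257 = €800.

€800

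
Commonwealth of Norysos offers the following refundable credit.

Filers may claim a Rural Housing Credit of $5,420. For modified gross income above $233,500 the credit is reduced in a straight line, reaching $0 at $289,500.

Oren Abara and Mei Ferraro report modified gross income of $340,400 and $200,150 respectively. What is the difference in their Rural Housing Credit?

$5,420

Oren ($340,400): Rural Housing Credit: $340,400 is at or above $289,500, so the credit is $0.
Mei ($200,150): Rural Housing Credit: $200,150 is at or below the $233,500 threshold, so the full $5,420 applies.
Difference: |$0 − $5,420| = $5,420.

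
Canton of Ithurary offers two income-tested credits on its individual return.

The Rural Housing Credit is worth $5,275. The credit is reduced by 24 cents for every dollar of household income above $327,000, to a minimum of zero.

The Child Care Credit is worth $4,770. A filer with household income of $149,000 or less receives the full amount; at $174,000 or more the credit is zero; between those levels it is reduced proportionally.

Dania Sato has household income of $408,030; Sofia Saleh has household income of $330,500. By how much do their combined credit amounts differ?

$4,435

Dania ($408,030): Rural Housing Credit: 24% of the $81,030 excess over $327,000 is $19,447.20 ≥ base, so the credit is $0. Child Care Credit: $408,030 is at or above $174,000, so the credit is $0. total $0 + $0 = $0
Sofia ($330,500): Rural Housing Credit: 24% of the $3,500 excess over $327,000 is $840; credit = $5,275 − $840 = $4,435. Child Care Credit: $330,500 is at or above $174,000, so the credit is $0. total $4,435 + $0 = $4,435
Difference: |$0 − $4,435| = $4,435.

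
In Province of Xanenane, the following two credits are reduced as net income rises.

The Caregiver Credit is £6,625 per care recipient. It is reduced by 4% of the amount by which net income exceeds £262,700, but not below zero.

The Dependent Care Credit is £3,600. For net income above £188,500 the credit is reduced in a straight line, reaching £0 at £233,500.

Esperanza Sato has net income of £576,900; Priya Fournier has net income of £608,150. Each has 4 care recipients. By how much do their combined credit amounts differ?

£1,250

Esperanza (£576,900): Caregiver Credit: base = 4 × £6,625 = £26,500. 4% of the £314,200 excess over £262,700 is £12,568; credit = £26,500 − £12,568 = £13,932. Dependent Care Credit: £576,900 is at or above £233,500, so the credit is £0. total £13,932 + £0 = £13,932
Priya (£608,150): Caregiver Credit: base = 4 × £6,625 = £26,500. 4% of the £345,450 excess over £262,700 is £13,818; credit = £26,500 − £13,818 = £12,682. Dependent Care Credit: £608,150 is at or above £233,500, so the credit is £0. total £12,682 + £0 = £12,682
Difference: |£13,932 − £12,682| = £1,250.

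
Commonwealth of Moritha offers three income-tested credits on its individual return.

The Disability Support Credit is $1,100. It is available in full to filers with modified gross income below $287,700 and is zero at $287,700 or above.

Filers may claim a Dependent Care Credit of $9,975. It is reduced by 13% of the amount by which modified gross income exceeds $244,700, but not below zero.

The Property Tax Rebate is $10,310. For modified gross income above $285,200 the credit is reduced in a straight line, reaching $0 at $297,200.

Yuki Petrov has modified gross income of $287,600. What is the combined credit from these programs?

$13,746

Disability Support Credit: $287,600 is below the $287,700 cutoff, so the full $1,100 applies.
Dependent Care Credit: 13% of the $42,900 excess over $244,700 is $5,577; credit = $9,975 − $5,577 = $4,398.
Property Tax Rebate: $287,600 is $2,400 into a $12,000 phase-out range, leaving 9,600/12,000 of the credit: $10,310 × 9,600/12,000 = $8,248.
Total: $1,100 + $4,398 + $8,248 = $13,746.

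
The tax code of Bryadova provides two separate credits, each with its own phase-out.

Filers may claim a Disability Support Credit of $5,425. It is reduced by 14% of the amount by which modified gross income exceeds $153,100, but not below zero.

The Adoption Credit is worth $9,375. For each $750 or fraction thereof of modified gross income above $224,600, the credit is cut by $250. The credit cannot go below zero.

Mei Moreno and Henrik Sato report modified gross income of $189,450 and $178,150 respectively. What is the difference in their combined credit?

Mei ($189,450): Disability Support Credit: 14% of the $36,350 excess over $153,100 is $5,089; credit = $5,425 − $5,089 = $336. Adoption Credit: $189,450 is at or below the $224,600 threshold, so the full $9,375 applies. total $336 + $9,375 = $9,711
Henrik ($178,150): Disability Support Credit: 14% of the $25,050 excess over $153,100 is $3,507; credit = $5,425 − $3,507 = $1,918. Adoption Credit: $178,150 is at or below the $224,600 threshold, so the full $9,375 applies. total $1,918 + $9,375 = $11,293
Difference: |$9,711 − $11,293| = $1,582.

$1,582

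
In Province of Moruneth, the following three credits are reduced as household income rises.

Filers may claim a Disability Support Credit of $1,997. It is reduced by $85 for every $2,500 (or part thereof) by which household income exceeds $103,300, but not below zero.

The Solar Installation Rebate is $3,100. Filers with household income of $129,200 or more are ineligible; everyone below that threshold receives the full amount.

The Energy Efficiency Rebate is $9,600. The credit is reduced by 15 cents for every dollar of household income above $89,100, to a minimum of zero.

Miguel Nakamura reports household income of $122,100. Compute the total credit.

$9,067

Disability Support Credit: income exceeds $103,300 by $18,800, which is 8 full-or-partial $2,500 increments; reduction = 8 × $85 = $680, leaving $1,317.
Solar Installation Rebate: $122,100 is below the $129,200 cutoff, so the full $3,100 applies.
Energy Efficiency Rebate: 15% of the $33,000 excess over $89,100 is $4,950; credit = $9,600 − $4,950 = $4,650.
Total: $1,317 + $3,100 + $4,650 = $9,067.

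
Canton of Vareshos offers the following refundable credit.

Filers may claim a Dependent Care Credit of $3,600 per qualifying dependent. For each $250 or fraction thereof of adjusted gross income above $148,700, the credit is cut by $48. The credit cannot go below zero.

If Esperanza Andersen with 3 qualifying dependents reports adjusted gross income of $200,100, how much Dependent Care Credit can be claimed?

$912

Dependent Care Credit: base = 3 × $3,600 = $10,800. income exceeds $148,700 by $51,400, which is 206 full-or-partial $250 increments; reduction = 206 × $48 = $9,888, leaving $912.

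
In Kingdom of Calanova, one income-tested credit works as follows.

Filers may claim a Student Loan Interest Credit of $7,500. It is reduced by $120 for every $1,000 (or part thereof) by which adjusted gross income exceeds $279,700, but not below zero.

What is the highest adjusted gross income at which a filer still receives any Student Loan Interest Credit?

$341,700

After 62 increments the reduction is 62 × $120 = $7,440, leaving $60; one more increment wipes it out. Increment 62 ends at excess 62 × $1,000 = $62,000, so the highest qualifying income is $279,700 + $62,000 = $341,700.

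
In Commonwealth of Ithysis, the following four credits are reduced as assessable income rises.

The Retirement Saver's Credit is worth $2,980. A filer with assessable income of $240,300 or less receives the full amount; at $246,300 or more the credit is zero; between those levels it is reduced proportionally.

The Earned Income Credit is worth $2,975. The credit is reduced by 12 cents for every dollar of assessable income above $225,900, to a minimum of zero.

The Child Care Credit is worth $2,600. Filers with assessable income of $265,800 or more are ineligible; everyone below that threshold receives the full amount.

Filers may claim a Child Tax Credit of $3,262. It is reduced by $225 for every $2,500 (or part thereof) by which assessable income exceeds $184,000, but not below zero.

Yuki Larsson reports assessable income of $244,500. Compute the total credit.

$4,237

Retirement Saver's Credit: $244,500 is $4,200 into a $6,000 phase-out range, leaving 1,800/6,000 of the credit: $2,980 × 1,800/6,000 = $894.
Earned Income Credit: 12% of the $18,600 excess over $225,900 is $2,232; credit = $2,975 − $2,232 = $743.
Child Care Credit: $244,500 is below the $265,800 cutoff, so the full $2,600 applies.
Child Tax Credit: income exceeds $184,000 by $60,500 → 25 increments × $225 = $5,625 ≥ base, so the credit is $0.
Total: $894 + $743 + $2,600 + $0 = $4,237.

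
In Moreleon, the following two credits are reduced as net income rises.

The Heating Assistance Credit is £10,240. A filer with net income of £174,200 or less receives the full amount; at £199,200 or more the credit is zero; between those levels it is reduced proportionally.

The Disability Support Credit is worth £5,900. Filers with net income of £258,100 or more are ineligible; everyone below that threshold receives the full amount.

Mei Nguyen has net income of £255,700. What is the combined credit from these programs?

£5,900

Heating Assistance Credit: £255,700 is at or above £199,200, so the credit is £0.
Disability Support Credit: £255,700 is below the £258,100 cutoff, so the full £5,900 applies.
Total: £0 + £5,900 = £5,900.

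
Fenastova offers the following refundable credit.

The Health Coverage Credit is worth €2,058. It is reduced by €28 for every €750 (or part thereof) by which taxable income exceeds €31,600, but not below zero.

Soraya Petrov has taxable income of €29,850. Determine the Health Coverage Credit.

Health Coverage Credit: €29,850 is at or below the €31,600 threshold, so the full €2,058 applies.

€2,058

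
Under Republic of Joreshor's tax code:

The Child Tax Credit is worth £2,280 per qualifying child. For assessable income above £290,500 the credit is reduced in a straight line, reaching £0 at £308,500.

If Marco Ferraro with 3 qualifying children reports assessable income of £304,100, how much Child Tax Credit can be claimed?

Child Tax Credit: base = 3 × £2,280 = £6,840. £304,100 is £13,600 into a £18,000 phase-out range, leaving 4,400/18,000 of the credit: £6,840 × 4,400/18,000 = £1,672.

£1,672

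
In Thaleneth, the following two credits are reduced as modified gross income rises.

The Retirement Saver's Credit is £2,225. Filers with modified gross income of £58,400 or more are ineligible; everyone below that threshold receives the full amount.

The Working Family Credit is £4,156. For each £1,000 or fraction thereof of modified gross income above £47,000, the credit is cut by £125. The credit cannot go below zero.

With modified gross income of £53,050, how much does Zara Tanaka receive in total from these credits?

Retirement Saver's Credit: £53,050 is below the £58,400 cutoff, so the full £2,225 applies.
Working Family Credit: income exceeds £47,000 by £6,050, which is 7 full-or-partial £1,000 increments; reduction = 7 × £125 = £875, leaving £3,281.
Total: £2,225 + £3,281 = £5,506.

£5,506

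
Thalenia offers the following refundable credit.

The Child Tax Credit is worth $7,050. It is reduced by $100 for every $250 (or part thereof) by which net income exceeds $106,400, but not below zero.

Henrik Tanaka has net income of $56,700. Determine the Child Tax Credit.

Child Tax Credit: $56,700 is at or below the $106,400 threshold, so the full $7,050 applies.

$7,050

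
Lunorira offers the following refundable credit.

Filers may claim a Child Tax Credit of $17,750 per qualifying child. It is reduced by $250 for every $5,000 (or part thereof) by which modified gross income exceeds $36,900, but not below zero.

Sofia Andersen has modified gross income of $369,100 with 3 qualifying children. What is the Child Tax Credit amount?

Child Tax Credit: base = 3 × $17,750 = $53,250. income exceeds $36,900 by $332,200, which is 67 full-or-partial $5,000 increments; reduction = 67 × $250 = $16,750, leaving $36,500.

$36,500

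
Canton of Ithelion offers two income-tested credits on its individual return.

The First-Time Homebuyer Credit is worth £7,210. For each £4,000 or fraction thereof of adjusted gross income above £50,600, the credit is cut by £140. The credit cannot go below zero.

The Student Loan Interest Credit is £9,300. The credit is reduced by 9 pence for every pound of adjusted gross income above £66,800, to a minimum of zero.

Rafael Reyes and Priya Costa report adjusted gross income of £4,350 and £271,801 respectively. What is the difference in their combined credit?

£16,510

Rafael (£4,350): First-Time Homebuyer Credit: £4,350 is at or below the £50,600 threshold, so the full £7,210 applies. Student Loan Interest Credit: £4,350 is at or below the £66,800 threshold, so the full £9,300 applies. total £7,210 + £9,300 = £16,510
Priya (£271,801): First-Time Homebuyer Credit: income exceeds £50,600 by £221,201 → 56 increments × £140 = £7,840 ≥ base, so the credit is £0. Student Loan Interest Credit: 9% of the £205,001 excess over £66,800 is £18,450.09 ≥ base, so the credit is £0. total £0 + £0 = £0
Difference: |£16,510 − £0| = £16,510.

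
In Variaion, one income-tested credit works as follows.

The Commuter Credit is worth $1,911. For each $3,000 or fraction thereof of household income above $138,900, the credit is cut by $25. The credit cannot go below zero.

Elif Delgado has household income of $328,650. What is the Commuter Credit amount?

$311

Commuter Credit: income exceeds $138,900 by $189,750, which is 64 full-or-partial $3,000 increments; reduction = 64 × $25 = $1,600, leaving $311.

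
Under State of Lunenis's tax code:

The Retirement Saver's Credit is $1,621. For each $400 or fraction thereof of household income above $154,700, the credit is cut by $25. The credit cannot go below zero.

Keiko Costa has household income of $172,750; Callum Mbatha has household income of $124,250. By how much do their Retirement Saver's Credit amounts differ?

$1,150

Keiko ($172,750): Retirement Saver's Credit: income exceeds $154,700 by $18,050, which is 46 full-or-partial $400 increments; reduction = 46 × $25 = $1,150, leaving $471.
Callum ($124,250): Retirement Saver's Credit: $124,250 is at or below the $154,700 threshold, so the full $1,621 applies.
Difference: |$471 − $1,621| = $1,150.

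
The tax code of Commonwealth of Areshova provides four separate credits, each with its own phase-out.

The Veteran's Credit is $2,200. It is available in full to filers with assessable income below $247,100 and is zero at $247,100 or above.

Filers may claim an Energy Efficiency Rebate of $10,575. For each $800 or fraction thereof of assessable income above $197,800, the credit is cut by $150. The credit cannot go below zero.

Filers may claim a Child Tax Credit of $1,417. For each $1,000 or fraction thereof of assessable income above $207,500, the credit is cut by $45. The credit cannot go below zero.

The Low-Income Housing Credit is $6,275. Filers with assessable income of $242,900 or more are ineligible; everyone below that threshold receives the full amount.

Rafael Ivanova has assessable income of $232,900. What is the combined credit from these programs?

Veteran's Credit: $232,900 is below the $247,100 cutoff, so the full $2,200 applies.
Energy Efficiency Rebate: income exceeds $197,800 by $35,100, which is 44 full-or-partial $800 increments; reduction = 44 × $150 = $6,600, leaving $3,975.
Child Tax Credit: income exceeds $207,500 by $25,400, which is 26 full-or-partial $1,000 increments; reduction = 26 × $45 = $1,170, leaving $247.
Low-Income Housing Credit: $232,900 is below the $242,900 cutoff, so the full $6,275 applies.
Total: $2,200 + $3,975 + $247 + $6,275 = $12,697.

$12,697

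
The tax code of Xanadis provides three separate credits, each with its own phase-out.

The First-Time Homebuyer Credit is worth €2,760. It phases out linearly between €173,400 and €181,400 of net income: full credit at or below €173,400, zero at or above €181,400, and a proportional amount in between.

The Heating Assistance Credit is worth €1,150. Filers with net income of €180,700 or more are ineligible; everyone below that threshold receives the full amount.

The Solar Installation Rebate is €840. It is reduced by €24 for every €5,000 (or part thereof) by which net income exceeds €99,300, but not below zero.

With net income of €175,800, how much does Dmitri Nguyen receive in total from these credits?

First-Time Homebuyer Credit: €175,800 is €2,400 into a €8,000 phase-out range, leaving 5,600/8,000 of the credit: €2,760 × 5,600/8,000 = €1,932.
Heating Assistance Credit: €175,800 is below the €180,700 cutoff, so the full €1,150 applies.
Solar Installation Rebate: income exceeds €99,300 by €76,500, which is 16 full-or-partial €5,000 increments; reduction = 16 × €24 = €384, leaving €456.
Total: €1,932 + €1,150 + €456 = €3,538.

€3,538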